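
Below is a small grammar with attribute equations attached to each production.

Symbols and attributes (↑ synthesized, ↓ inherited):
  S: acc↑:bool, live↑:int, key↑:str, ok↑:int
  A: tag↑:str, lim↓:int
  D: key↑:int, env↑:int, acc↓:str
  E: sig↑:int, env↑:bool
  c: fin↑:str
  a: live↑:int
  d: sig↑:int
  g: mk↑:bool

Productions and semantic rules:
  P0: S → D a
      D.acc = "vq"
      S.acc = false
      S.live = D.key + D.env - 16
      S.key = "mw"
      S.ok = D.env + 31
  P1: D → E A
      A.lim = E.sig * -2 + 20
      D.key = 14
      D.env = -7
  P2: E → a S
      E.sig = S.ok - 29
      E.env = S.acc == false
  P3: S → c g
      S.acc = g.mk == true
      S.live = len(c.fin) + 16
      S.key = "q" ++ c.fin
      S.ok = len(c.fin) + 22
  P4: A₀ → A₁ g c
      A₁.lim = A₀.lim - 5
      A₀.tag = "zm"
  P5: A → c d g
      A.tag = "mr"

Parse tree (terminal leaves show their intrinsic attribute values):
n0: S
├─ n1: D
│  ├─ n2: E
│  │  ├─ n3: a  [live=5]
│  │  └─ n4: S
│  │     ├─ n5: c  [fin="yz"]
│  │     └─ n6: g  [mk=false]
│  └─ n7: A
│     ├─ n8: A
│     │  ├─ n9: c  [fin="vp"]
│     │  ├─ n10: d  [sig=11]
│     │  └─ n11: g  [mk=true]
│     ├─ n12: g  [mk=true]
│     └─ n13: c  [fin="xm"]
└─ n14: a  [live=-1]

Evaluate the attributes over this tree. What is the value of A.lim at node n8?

1. n1.acc = "vq"  ["vq"]
2. n3.live = 5  [terminal]
3. n5.fin = "yz"  [terminal]
4. n6.mk = false  [terminal]
5. n4.acc = false  [g.mk == true]
6. n4.live = 18  [len(c.fin) + 16]
7. n4.key = "qyz"  ["q" ++ c.fin]
8. n4.ok = 24  [len(c.fin) + 22]
9. n2.sig = -5  [S.ok - 29]
10. n2.env = true  [S.acc == false]
11. n7.lim = 30  [E.sig * -2 + 20]
12. n8.lim = 25  [A₀.lim - 5]
13. n9.fin = "vp"  [terminal]
14. n10.sig = 11  [terminal]
15. n11.mk = true  [terminal]
16. n8.tag = "mr"  ["mr"]
17. n12.mk = true  [terminal]
18. n13.fin = "xm"  [terminal]
19. n7.tag = "zm"  ["zm"]
20. n1.key = 14  [14]
21. n1.env = -7  [-7]
22. n14.live = -1  [terminal]
23. n0.acc = false  [false]
24. n0.live = -9  [D.key + D.env - 16]
25. n0.key = "mw"  ["mw"]
26. n0.ok = 24  [D.env + 31]

25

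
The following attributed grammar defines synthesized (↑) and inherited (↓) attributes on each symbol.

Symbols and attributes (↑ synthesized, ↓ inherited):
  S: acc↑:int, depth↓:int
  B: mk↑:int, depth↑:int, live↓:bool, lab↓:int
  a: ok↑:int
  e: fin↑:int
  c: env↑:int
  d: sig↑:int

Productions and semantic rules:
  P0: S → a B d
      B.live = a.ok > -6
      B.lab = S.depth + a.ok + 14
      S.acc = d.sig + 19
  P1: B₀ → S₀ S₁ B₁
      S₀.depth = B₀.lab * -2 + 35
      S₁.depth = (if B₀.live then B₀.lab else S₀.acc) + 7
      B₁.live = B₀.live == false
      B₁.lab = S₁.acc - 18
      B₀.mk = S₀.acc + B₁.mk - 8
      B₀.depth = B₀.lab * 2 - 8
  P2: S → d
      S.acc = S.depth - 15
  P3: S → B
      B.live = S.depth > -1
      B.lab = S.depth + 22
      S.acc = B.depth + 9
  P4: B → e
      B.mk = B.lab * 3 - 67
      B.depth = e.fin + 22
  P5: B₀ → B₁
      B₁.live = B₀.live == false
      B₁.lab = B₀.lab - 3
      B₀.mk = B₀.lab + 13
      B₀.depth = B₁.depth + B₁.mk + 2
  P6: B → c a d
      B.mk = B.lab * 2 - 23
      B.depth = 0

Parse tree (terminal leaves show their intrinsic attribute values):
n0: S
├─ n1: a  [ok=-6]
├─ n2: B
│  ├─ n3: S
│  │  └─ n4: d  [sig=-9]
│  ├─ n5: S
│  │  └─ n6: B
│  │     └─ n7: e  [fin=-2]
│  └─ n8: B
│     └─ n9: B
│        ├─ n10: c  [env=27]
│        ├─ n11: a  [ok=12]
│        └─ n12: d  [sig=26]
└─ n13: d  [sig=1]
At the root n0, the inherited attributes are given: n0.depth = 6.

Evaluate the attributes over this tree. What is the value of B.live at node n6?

false

1. n0.depth = 6  [given at root]
2. n1.ok = -6  [terminal]
3. n2.live = false  [a.ok > -6]
4. n2.lab = 14  [S.depth + a.ok + 14]
5. n3.depth = 7  [B₀.lab * -2 + 35]
6. n4.sig = -9  [terminal]
7. n3.acc = -8  [S.depth - 15]
8. n5.depth = -1  [(if B₀.live then B₀.lab else S₀.acc) + 7]
9. n6.live = false  [S.depth > -1]
10. n6.lab = 21  [S.depth + 22]
11. n7.fin = -2  [terminal]
12. n6.mk = -4  [B.lab * 3 - 67]
13. n6.depth = 20  [e.fin + 22]
14. n5.acc = 29  [B.depth + 9]
15. n8.live = true  [B₀.live == false]
16. n8.lab = 11  [S₁.acc - 18]
17. n9.live = false  [B₀.live == false]
18. n9.lab = 8  [B₀.lab - 3]
19. n10.env = 27  [terminal]
20. n11.ok = 12  [terminal]
21. n12.sig = 26  [terminal]
22. n9.mk = -7  [B.lab * 2 - 23]
23. n9.depth = 0  [0]
24. n8.mk = 24  [B₀.lab + 13]
25. n8.depth = -5  [B₁.depth + B₁.mk + 2]
26. n2.mk = 8  [S₀.acc + B₁.mk - 8]
27. n2.depth = 20  [B₀.lab * 2 - 8]
28. n13.sig = 1  [terminal]
29. n0.acc = 20  [d.sig + 19]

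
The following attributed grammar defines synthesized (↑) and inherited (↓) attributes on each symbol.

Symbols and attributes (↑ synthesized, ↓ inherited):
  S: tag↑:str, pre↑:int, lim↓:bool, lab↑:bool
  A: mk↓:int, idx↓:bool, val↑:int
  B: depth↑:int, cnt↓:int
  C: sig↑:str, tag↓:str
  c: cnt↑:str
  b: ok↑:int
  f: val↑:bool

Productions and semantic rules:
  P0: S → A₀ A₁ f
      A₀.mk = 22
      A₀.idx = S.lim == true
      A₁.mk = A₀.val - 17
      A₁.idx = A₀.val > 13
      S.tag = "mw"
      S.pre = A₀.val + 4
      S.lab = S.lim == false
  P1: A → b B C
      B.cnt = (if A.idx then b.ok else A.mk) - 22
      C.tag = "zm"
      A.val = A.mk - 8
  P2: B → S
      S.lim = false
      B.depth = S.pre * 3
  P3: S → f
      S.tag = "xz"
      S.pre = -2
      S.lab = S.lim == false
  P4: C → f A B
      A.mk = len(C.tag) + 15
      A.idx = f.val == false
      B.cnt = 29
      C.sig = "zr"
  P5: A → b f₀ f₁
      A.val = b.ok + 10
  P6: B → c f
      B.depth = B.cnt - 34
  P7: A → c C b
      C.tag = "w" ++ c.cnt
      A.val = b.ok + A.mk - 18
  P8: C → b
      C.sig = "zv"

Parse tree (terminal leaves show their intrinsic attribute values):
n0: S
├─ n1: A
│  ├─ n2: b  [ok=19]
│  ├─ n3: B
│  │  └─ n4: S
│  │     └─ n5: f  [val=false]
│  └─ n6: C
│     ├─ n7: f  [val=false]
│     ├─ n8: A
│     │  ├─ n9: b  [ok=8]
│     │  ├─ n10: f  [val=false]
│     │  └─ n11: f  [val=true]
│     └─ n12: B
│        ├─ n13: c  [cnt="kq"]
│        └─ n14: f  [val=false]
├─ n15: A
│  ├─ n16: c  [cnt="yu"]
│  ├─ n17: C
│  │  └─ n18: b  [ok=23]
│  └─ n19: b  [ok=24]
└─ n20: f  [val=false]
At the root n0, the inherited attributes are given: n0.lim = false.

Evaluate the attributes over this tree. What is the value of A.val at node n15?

3

1. n0.lim = false  [given at root]
2. n1.mk = 22  [22]
3. n1.idx = false  [S.lim == true]
4. n2.ok = 19  [terminal]
5. n3.cnt = 0  [(if A.idx then b.ok else A.mk) - 22]
6. n4.lim = false  [false]
7. n5.val = false  [terminal]
8. n4.tag = "xz"  ["xz"]
9. n4.pre = -2  [-2]
10. n4.lab = true  [S.lim == false]
11. n3.depth = -6  [S.pre * 3]
12. n6.tag = "zm"  ["zm"]
13. n7.val = false  [terminal]
14. n8.mk = 17  [len(C.tag) + 15]
15. n8.idx = true  [f.val == false]
16. n9.ok = 8  [terminal]
17. n10.val = false  [terminal]
18. n11.val = true  [terminal]
19. n8.val = 18  [b.ok + 10]
20. n12.cnt = 29  [29]
21. n13.cnt = "kq"  [terminal]
22. n14.val = false  [terminal]
23. n12.depth = -5  [B.cnt - 34]
24. n6.sig = "zr"  ["zr"]
25. n1.val = 14  [A.mk - 8]
26. n15.mk = -3  [A₀.val - 17]
27. n15.idx = true  [A₀.val > 13]
28. n16.cnt = "yu"  [terminal]
29. n17.tag = "wyu"  ["w" ++ c.cnt]
30. n18.ok = 23  [terminal]
31. n17.sig = "zv"  ["zv"]
32. n19.ok = 24  [terminal]
33. n15.val = 3  [b.ok + A.mk - 18]
34. n20.val = false  [terminal]
35. n0.tag = "mw"  ["mw"]
36. n0.pre = 18  [A₀.val + 4]
37. n0.lab = true  [S.lim == false]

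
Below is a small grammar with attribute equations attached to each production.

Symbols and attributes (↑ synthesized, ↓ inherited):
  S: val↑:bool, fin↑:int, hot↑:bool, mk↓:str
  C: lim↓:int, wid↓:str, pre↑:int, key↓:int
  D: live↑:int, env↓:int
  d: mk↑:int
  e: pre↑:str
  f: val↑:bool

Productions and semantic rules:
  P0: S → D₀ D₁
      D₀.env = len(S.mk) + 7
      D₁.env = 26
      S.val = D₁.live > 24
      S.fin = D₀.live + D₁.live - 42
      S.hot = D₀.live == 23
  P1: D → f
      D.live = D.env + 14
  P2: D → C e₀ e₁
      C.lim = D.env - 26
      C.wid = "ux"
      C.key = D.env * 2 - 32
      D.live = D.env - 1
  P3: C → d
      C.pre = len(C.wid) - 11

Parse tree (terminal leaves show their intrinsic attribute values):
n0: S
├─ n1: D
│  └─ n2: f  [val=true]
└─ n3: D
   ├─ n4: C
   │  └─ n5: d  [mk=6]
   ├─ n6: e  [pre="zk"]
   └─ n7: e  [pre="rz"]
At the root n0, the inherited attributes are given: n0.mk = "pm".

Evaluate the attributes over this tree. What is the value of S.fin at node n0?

6

1. n0.mk = "pm"  [given at root]
2. n1.env = 9  [len(S.mk) + 7]
3. n2.val = true  [terminal]
4. n1.live = 23  [D.env + 14]
5. n3.env = 26  [26]
6. n4.lim = 0  [D.env - 26]
7. n4.wid = "ux"  ["ux"]
8. n4.key = 20  [D.env * 2 - 32]
9. n5.mk = 6  [terminal]
10. n4.pre = -9  [len(C.wid) - 11]
11. n6.pre = "zk"  [terminal]
12. n7.pre = "rz"  [terminal]
13. n3.live = 25  [D.env - 1]
14. n0.val = true  [D₁.live > 24]
15. n0.fin = 6  [D₀.live + D₁.live - 42]
16. n0.hot = true  [D₀.live == 23]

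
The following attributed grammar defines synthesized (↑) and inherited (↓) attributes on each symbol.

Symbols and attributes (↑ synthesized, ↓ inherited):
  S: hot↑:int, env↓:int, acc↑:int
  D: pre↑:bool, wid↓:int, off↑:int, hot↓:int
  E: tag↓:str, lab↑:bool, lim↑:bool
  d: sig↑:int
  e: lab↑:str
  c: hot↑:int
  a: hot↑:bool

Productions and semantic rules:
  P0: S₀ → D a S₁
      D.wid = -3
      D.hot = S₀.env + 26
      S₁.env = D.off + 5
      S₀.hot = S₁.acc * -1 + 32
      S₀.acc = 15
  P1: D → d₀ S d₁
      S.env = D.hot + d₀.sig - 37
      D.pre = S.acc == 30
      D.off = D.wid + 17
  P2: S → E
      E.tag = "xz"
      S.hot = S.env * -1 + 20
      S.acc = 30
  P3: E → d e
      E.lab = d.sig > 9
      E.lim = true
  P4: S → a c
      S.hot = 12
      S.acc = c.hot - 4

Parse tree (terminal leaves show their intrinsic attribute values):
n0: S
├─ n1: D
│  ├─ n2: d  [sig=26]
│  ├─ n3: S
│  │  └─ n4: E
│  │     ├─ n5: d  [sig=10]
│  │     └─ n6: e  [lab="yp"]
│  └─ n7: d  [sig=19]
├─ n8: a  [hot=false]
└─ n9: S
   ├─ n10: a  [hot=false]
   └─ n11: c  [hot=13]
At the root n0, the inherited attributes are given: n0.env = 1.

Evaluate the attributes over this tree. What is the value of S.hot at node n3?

1. n0.env = 1  [given at root]
2. n1.wid = -3  [-3]
3. n1.hot = 27  [S₀.env + 26]
4. n2.sig = 26  [terminal]
5. n3.env = 16  [D.hot + d₀.sig - 37]
6. n4.tag = "xz"  ["xz"]
7. n5.sig = 10  [terminal]
8. n6.lab = "yp"  [terminal]
9. n4.lab = true  [d.sig > 9]
10. n4.lim = true  [true]
11. n3.hot = 4  [S.env * -1 + 20]
12. n3.acc = 30  [30]
13. n7.sig = 19  [terminal]
14. n1.pre = true  [S.acc == 30]
15. n1.off = 14  [D.wid + 17]
16. n8.hot = false  [terminal]
17. n9.env = 19  [D.off + 5]
18. n10.hot = false  [terminal]
19. n11.hot = 13  [terminal]
20. n9.hot = 12  [12]
21. n9.acc = 9  [c.hot - 4]
22. n0.hot = 23  [S₁.acc * -1 + 32]
23. n0.acc = 15  [15]

4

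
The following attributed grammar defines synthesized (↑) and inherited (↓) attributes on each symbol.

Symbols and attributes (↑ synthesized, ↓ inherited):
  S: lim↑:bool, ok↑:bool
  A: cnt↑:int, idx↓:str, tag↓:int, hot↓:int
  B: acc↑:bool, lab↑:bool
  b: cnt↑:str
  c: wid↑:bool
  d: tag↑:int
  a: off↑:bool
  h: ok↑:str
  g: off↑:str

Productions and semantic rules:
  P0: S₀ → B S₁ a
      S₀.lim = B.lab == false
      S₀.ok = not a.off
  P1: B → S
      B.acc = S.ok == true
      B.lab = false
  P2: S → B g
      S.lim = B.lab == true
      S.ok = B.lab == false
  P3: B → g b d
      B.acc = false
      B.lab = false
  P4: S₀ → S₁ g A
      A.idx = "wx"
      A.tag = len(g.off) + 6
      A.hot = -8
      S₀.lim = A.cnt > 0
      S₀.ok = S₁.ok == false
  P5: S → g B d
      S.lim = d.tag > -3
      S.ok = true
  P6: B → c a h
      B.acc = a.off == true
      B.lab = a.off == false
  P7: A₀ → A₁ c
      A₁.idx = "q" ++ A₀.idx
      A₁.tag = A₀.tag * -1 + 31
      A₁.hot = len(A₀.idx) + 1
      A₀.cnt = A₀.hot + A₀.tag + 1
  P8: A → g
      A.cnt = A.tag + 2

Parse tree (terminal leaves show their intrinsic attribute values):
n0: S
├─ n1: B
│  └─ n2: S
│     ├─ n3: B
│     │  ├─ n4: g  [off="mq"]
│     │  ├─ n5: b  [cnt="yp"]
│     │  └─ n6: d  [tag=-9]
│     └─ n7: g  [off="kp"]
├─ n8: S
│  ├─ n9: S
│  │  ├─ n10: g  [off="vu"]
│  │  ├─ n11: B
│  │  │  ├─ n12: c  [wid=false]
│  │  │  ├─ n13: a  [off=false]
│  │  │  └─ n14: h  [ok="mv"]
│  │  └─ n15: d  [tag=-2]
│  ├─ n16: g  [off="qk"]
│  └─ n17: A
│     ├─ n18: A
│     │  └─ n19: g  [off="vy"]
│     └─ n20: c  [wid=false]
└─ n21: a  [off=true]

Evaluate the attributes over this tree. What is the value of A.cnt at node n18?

25

1. n4.off = "mq"  [terminal]
2. n5.cnt = "yp"  [terminal]
3. n6.tag = -9  [terminal]
4. n3.acc = false  [false]
5. n3.lab = false  [false]
6. n7.off = "kp"  [terminal]
7. n2.lim = false  [B.lab == true]
8. n2.ok = true  [B.lab == false]
9. n1.acc = true  [S.ok == true]
10. n1.lab = false  [false]
11. n10.off = "vu"  [terminal]
12. n12.wid = false  [terminal]
13. n13.off = false  [terminal]
14. n14.ok = "mv"  [terminal]
15. n11.acc = false  [a.off == true]
16. n11.lab = true  [a.off == false]
17. n15.tag = -2  [terminal]
18. n9.lim = true  [d.tag > -3]
19. n9.ok = true  [true]
20. n16.off = "qk"  [terminal]
21. n17.idx = "wx"  ["wx"]
22. n17.tag = 8  [len(g.off) + 6]
23. n17.hot = -8  [-8]
24. n18.idx = "qwx"  ["q" ++ A₀.idx]
25. n18.tag = 23  [A₀.tag * -1 + 31]
26. n18.hot = 3  [len(A₀.idx) + 1]
27. n19.off = "vy"  [terminal]
28. n18.cnt = 25  [A.tag + 2]
29. n20.wid = false  [terminal]
30. n17.cnt = 1  [A₀.hot + A₀.tag + 1]
31. n8.lim = true  [A.cnt > 0]
32. n8.ok = false  [S₁.ok == false]
33. n21.off = true  [terminal]
34. n0.lim = true  [B.lab == false]
35. n0.ok = false  [not a.off]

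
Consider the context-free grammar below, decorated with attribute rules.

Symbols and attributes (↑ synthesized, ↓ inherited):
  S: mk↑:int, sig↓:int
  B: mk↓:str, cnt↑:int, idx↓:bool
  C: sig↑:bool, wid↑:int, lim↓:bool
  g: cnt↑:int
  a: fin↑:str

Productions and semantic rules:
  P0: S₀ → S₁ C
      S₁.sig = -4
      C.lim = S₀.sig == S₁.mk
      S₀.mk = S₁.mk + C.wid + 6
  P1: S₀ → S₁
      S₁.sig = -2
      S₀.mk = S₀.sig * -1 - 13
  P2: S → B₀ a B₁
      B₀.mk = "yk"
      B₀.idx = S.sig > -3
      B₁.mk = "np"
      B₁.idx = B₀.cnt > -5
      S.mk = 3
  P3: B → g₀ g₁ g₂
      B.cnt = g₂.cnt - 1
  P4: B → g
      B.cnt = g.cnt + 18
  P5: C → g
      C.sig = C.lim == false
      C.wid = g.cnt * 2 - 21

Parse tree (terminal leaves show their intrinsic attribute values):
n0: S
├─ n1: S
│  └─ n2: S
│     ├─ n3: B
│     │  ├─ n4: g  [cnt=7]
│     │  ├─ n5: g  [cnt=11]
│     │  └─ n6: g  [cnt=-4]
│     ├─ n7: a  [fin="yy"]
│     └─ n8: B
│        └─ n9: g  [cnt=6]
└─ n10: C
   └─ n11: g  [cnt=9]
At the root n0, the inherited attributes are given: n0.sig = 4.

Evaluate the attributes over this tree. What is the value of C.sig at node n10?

true

1. n0.sig = 4  [given at root]
2. n1.sig = -4  [-4]
3. n2.sig = -2  [-2]
4. n3.mk = "yk"  ["yk"]
5. n3.idx = true  [S.sig > -3]
6. n4.cnt = 7  [terminal]
7. n5.cnt = 11  [terminal]
8. n6.cnt = -4  [terminal]
9. n3.cnt = -5  [g₂.cnt - 1]
10. n7.fin = "yy"  [terminal]
11. n8.mk = "np"  ["np"]
12. n8.idx = false  [B₀.cnt > -5]
13. n9.cnt = 6  [terminal]
14. n8.cnt = 24  [g.cnt + 18]
15. n2.mk = 3  [3]
16. n1.mk = -9  [S₀.sig * -1 - 13]
17. n10.lim = false  [S₀.sig == S₁.mk]
18. n11.cnt = 9  [terminal]
19. n10.sig = true  [C.lim == false]
20. n10.wid = -3  [g.cnt * 2 - 21]
21. n0.mk = -6  [S₁.mk + C.wid + 6]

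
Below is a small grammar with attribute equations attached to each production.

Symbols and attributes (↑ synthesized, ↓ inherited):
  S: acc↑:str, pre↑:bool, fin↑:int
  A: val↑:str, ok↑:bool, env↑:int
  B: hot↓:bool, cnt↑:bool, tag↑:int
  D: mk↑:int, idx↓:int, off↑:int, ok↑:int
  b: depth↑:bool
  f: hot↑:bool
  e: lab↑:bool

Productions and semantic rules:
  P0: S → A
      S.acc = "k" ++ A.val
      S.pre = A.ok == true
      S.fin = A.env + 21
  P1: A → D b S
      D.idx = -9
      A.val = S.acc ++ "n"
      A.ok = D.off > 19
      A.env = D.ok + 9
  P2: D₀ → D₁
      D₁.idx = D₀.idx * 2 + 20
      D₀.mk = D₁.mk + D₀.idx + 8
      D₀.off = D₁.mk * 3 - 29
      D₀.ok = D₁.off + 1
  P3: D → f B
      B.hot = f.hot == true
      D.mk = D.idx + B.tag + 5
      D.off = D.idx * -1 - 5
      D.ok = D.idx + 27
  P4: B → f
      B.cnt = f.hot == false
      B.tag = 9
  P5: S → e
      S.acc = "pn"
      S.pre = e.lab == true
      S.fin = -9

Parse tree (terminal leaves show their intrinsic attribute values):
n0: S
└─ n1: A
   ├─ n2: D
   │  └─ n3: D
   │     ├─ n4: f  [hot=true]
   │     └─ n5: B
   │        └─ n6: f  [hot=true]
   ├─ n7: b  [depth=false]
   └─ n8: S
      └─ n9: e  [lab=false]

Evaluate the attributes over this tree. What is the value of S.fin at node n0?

24

1. n2.idx = -9  [-9]
2. n3.idx = 2  [D₀.idx * 2 + 20]
3. n4.hot = true  [terminal]
4. n5.hot = true  [f.hot == true]
5. n6.hot = true  [terminal]
6. n5.cnt = false  [f.hot == false]
7. n5.tag = 9  [9]
8. n3.mk = 16  [D.idx + B.tag + 5]
9. n3.off = -7  [D.idx * -1 - 5]
10. n3.ok = 29  [D.idx + 27]
11. n2.mk = 15  [D₁.mk + D₀.idx + 8]
12. n2.off = 19  [D₁.mk * 3 - 29]
13. n2.ok = -6  [D₁.off + 1]
14. n7.depth = false  [terminal]
15. n9.lab = false  [terminal]
16. n8.acc = "pn"  ["pn"]
17. n8.pre = false  [e.lab == true]
18. n8.fin = -9  [-9]
19. n1.val = "pnn"  [S.acc ++ "n"]
20. n1.ok = false  [D.off > 19]
21. n1.env = 3  [D.ok + 9]
22. n0.acc = "kpnn"  ["k" ++ A.val]
23. n0.pre = false  [A.ok == true]
24. n0.fin = 24  [A.env + 21]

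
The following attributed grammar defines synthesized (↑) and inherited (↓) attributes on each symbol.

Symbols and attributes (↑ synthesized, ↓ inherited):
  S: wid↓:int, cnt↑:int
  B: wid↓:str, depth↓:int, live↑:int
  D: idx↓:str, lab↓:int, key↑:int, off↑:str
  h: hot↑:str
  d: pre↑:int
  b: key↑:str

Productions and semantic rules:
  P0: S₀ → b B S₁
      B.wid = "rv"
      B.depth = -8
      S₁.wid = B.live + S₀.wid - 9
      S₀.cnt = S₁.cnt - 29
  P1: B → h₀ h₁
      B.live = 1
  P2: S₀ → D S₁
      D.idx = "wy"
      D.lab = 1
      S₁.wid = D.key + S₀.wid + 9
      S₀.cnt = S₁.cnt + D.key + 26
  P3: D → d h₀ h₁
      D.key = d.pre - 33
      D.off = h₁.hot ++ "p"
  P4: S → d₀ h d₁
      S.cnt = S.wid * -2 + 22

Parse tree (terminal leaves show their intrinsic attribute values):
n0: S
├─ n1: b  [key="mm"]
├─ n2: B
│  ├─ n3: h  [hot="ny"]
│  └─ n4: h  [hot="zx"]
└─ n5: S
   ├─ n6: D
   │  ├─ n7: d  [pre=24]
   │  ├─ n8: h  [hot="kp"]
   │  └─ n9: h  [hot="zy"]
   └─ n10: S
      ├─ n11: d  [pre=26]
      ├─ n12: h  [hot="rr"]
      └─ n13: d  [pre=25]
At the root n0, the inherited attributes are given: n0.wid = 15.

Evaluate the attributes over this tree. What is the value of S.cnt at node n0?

-4

1. n0.wid = 15  [given at root]
2. n1.key = "mm"  [terminal]
3. n2.wid = "rv"  ["rv"]
4. n2.depth = -8  [-8]
5. n3.hot = "ny"  [terminal]
6. n4.hot = "zx"  [terminal]
7. n2.live = 1  [1]
8. n5.wid = 7  [B.live + S₀.wid - 9]
9. n6.idx = "wy"  ["wy"]
10. n6.lab = 1  [1]
11. n7.pre = 24  [terminal]
12. n8.hot = "kp"  [terminal]
13. n9.hot = "zy"  [terminal]
14. n6.key = -9  [d.pre - 33]
15. n6.off = "zyp"  [h₁.hot ++ "p"]
16. n10.wid = 7  [D.key + S₀.wid + 9]
17. n11.pre = 26  [terminal]
18. n12.hot = "rr"  [terminal]
19. n13.pre = 25  [terminal]
20. n10.cnt = 8  [S.wid * -2 + 22]
21. n5.cnt = 25  [S₁.cnt + D.key + 26]
22. n0.cnt = -4  [S₁.cnt - 29]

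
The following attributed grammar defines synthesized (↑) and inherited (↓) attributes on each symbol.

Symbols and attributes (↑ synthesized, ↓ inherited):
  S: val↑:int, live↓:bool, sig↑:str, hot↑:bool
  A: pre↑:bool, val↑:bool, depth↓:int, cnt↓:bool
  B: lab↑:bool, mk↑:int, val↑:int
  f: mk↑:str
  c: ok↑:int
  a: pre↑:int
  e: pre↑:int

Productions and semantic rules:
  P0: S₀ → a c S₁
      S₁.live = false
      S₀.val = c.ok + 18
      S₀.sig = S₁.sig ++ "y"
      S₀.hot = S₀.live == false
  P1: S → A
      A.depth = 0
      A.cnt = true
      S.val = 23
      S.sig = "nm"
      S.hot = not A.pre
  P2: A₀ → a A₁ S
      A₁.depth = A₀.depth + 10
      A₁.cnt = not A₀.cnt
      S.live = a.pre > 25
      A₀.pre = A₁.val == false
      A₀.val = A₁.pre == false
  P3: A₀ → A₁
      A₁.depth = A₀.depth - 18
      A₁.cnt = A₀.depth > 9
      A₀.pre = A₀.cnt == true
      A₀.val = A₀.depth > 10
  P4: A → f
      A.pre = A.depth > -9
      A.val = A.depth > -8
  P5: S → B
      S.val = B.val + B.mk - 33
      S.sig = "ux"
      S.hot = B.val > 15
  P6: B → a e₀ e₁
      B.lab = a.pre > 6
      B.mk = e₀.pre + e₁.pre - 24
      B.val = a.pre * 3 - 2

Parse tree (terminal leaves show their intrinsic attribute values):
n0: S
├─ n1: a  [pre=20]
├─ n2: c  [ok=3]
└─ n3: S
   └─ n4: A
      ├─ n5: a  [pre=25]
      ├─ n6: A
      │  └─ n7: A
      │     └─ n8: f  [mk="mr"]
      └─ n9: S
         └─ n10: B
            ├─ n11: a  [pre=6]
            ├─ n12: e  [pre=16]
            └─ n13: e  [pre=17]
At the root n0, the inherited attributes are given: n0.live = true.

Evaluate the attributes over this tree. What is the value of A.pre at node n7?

true

1. n0.live = true  [given at root]
2. n1.pre = 20  [terminal]
3. n2.ok = 3  [terminal]
4. n3.live = false  [false]
5. n4.depth = 0  [0]
6. n4.cnt = true  [true]
7. n5.pre = 25  [terminal]
8. n6.depth = 10  [A₀.depth + 10]
9. n6.cnt = false  [not A₀.cnt]
10. n7.depth = -8  [A₀.depth - 18]
11. n7.cnt = true  [A₀.depth > 9]
12. n8.mk = "mr"  [terminal]
13. n7.pre = true  [A.depth > -9]
14. n7.val = false  [A.depth > -8]
15. n6.pre = false  [A₀.cnt == true]
16. n6.val = false  [A₀.depth > 10]
17. n9.live = false  [a.pre > 25]
18. n11.pre = 6  [terminal]
19. n12.pre = 16  [terminal]
20. n13.pre = 17  [terminal]
21. n10.lab = false  [a.pre > 6]
22. n10.mk = 9  [e₀.pre + e₁.pre - 24]
23. n10.val = 16  [a.pre * 3 - 2]
24. n9.val = -8  [B.val + B.mk - 33]
25. n9.sig = "ux"  ["ux"]
26. n9.hot = true  [B.val > 15]
27. n4.pre = true  [A₁.val == false]
28. n4.val = true  [A₁.pre == false]
29. n3.val = 23  [23]
30. n3.sig = "nm"  ["nm"]
31. n3.hot = false  [not A.pre]
32. n0.val = 21  [c.ok + 18]
33. n0.sig = "nmy"  [S₁.sig ++ "y"]
34. n0.hot = false  [S₀.live == false]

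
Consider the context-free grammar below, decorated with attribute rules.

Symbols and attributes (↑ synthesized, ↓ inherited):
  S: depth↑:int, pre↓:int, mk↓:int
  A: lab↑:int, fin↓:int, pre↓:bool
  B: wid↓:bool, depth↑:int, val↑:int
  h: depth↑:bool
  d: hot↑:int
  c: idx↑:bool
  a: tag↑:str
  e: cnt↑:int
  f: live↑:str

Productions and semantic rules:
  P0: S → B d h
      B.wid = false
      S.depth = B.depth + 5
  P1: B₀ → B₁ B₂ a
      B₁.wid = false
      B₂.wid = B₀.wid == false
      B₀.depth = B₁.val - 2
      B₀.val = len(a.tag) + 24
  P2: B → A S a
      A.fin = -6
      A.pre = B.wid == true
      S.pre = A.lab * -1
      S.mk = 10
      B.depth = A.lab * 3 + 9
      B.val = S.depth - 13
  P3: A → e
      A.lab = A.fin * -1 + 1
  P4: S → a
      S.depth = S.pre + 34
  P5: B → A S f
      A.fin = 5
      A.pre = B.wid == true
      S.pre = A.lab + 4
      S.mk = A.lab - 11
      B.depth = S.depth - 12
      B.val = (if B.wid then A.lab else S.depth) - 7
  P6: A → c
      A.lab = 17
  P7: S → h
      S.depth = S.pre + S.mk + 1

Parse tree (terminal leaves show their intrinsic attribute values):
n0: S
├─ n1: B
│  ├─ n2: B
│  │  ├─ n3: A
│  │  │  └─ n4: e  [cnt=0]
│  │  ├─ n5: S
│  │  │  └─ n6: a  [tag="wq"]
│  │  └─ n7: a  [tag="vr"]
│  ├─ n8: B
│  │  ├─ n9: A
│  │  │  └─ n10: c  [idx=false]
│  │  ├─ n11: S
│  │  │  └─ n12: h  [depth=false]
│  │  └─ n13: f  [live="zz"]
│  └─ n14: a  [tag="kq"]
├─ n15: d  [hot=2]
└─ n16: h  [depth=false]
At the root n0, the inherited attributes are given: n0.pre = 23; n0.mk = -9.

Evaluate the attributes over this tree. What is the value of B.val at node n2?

1. n0.pre = 23  [given at root]
2. n0.mk = -9  [given at root]
3. n1.wid = false  [false]
4. n2.wid = false  [false]
5. n3.fin = -6  [-6]
6. n3.pre = false  [B.wid == true]
7. n4.cnt = 0  [terminal]
8. n3.lab = 7  [A.fin * -1 + 1]
9. n5.pre = -7  [A.lab * -1]
10. n5.mk = 10  [10]
11. n6.tag = "wq"  [terminal]
12. n5.depth = 27  [S.pre + 34]
13. n7.tag = "vr"  [terminal]
14. n2.depth = 30  [A.lab * 3 + 9]
15. n2.val = 14  [S.depth - 13]
16. n8.wid = true  [B₀.wid == false]
17. n9.fin = 5  [5]
18. n9.pre = true  [B.wid == true]
19. n10.idx = false  [terminal]
20. n9.lab = 17  [17]
21. n11.pre = 21  [A.lab + 4]
22. n11.mk = 6  [A.lab - 11]
23. n12.depth = false  [terminal]
24. n11.depth = 28  [S.pre + S.mk + 1]
25. n13.live = "zz"  [terminal]
26. n8.depth = 16  [S.depth - 12]
27. n8.val = 10  [(if B.wid then A.lab else S.depth) - 7]
28. n14.tag = "kq"  [terminal]
29. n1.depth = 12  [B₁.val - 2]
30. n1.val = 26  [len(a.tag) + 24]
31. n15.hot = 2  [terminal]
32. n16.depth = false  [terminal]
33. n0.depth = 17  [B.depth + 5]

14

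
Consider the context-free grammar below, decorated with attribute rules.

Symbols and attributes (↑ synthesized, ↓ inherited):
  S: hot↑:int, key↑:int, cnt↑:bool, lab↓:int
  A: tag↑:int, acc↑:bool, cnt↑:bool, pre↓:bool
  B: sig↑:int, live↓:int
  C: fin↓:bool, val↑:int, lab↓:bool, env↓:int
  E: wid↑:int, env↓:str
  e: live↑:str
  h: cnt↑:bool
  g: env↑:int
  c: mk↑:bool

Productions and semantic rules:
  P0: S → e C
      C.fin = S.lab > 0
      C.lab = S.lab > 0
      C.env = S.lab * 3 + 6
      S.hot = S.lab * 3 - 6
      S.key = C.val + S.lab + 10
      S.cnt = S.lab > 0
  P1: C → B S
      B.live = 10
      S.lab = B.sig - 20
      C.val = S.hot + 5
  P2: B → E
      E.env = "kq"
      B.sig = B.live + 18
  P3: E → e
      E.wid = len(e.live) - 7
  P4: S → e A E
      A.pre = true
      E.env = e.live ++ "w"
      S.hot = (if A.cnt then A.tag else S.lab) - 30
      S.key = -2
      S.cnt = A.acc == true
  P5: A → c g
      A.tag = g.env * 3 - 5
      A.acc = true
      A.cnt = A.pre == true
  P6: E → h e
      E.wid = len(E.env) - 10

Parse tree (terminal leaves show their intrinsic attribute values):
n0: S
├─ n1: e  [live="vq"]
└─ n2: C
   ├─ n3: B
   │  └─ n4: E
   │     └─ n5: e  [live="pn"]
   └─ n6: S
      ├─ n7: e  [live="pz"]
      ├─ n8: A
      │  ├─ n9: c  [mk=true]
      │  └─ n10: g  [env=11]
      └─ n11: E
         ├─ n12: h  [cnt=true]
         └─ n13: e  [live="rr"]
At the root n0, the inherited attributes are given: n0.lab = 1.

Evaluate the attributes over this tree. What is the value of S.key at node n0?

14

1. n0.lab = 1  [given at root]
2. n1.live = "vq"  [terminal]
3. n2.fin = true  [S.lab > 0]
4. n2.lab = true  [S.lab > 0]
5. n2.env = 9  [S.lab * 3 + 6]
6. n3.live = 10  [10]
7. n4.env = "kq"  ["kq"]
8. n5.live = "pn"  [terminal]
9. n4.wid = -5  [len(e.live) - 7]
10. n3.sig = 28  [B.live + 18]
11. n6.lab = 8  [B.sig - 20]
12. n7.live = "pz"  [terminal]
13. n8.pre = true  [true]
14. n9.mk = true  [terminal]
15. n10.env = 11  [terminal]
16. n8.tag = 28  [g.env * 3 - 5]
17. n8.acc = true  [true]
18. n8.cnt = true  [A.pre == true]
19. n11.env = "pzw"  [e.live ++ "w"]
20. n12.cnt = true  [terminal]
21. n13.live = "rr"  [terminal]
22. n11.wid = -7  [len(E.env) - 10]
23. n6.hot = -2  [(if A.cnt then A.tag else S.lab) - 30]
24. n6.key = -2  [-2]
25. n6.cnt = true  [A.acc == true]
26. n2.val = 3  [S.hot + 5]
27. n0.hot = -3  [S.lab * 3 - 6]
28. n0.key = 14  [C.val + S.lab + 10]
29. n0.cnt = true  [S.lab > 0]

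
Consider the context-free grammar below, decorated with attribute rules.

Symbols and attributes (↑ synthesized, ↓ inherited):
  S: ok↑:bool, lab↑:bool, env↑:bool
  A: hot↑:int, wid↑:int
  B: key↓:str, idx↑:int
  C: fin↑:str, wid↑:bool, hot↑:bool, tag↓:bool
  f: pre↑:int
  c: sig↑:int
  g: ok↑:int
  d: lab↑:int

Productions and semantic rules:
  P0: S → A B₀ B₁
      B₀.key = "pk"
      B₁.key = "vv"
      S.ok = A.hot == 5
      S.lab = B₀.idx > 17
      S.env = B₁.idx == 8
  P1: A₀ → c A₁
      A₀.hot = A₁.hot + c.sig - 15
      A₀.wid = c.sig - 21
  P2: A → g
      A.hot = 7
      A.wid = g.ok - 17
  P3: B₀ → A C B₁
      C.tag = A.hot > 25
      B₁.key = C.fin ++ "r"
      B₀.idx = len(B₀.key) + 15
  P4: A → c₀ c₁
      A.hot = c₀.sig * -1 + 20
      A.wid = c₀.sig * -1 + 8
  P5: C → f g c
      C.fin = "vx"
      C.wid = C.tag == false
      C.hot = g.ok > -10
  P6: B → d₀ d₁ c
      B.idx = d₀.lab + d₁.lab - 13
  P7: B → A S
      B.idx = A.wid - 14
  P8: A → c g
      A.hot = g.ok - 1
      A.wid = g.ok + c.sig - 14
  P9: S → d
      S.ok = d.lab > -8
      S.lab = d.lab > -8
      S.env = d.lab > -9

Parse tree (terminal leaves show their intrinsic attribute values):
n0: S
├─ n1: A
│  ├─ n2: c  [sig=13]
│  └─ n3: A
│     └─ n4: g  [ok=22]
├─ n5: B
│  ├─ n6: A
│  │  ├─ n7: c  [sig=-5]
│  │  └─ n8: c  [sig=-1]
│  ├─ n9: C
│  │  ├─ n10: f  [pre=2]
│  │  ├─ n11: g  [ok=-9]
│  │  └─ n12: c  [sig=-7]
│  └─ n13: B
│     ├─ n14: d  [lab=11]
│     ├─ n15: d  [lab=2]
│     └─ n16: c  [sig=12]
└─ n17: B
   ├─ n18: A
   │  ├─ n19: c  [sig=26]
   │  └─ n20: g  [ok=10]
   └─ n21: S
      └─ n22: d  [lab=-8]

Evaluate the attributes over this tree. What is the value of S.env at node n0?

true

1. n2.sig = 13  [terminal]
2. n4.ok = 22  [terminal]
3. n3.hot = 7  [7]
4. n3.wid = 5  [g.ok - 17]
5. n1.hot = 5  [A₁.hot + c.sig - 15]
6. n1.wid = -8  [c.sig - 21]
7. n5.key = "pk"  ["pk"]
8. n7.sig = -5  [terminal]
9. n8.sig = -1  [terminal]
10. n6.hot = 25  [c₀.sig * -1 + 20]
11. n6.wid = 13  [c₀.sig * -1 + 8]
12. n9.tag = false  [A.hot > 25]
13. n10.pre = 2  [terminal]
14. n11.ok = -9  [terminal]
15. n12.sig = -7  [terminal]
16. n9.fin = "vx"  ["vx"]
17. n9.wid = true  [C.tag == false]
18. n9.hot = true  [g.ok > -10]
19. n13.key = "vxr"  [C.fin ++ "r"]
20. n14.lab = 11  [terminal]
21. n15.lab = 2  [terminal]
22. n16.sig = 12  [terminal]
23. n13.idx = 0  [d₀.lab + d₁.lab - 13]
24. n5.idx = 17  [len(B₀.key) + 15]
25. n17.key = "vv"  ["vv"]
26. n19.sig = 26  [terminal]
27. n20.ok = 10  [terminal]
28. n18.hot = 9  [g.ok - 1]
29. n18.wid = 22  [g.ok + c.sig - 14]
30. n22.lab = -8  [terminal]
31. n21.ok = false  [d.lab > -8]
32. n21.lab = false  [d.lab > -8]
33. n21.env = true  [d.lab > -9]
34. n17.idx = 8  [A.wid - 14]
35. n0.ok = true  [A.hot == 5]
36. n0.lab = false  [B₀.idx > 17]
37. n0.env = true  [B₁.idx == 8]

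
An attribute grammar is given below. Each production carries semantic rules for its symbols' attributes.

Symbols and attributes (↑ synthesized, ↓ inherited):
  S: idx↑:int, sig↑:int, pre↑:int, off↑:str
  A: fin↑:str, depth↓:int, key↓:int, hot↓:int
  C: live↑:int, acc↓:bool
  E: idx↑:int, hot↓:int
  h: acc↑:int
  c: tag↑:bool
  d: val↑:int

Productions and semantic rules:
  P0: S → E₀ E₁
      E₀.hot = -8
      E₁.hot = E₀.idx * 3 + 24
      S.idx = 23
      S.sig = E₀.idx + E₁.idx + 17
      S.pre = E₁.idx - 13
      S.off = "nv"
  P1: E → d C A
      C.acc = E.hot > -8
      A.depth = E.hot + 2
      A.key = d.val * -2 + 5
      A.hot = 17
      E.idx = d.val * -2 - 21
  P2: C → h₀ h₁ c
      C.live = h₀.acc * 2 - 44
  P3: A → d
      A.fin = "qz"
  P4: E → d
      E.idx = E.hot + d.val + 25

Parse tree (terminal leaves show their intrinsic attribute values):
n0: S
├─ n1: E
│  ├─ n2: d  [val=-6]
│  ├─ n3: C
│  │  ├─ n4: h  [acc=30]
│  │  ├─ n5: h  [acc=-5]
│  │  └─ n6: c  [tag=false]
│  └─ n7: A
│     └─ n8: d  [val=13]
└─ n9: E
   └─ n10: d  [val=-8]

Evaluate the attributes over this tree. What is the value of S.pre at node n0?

1

1. n1.hot = -8  [-8]
2. n2.val = -6  [terminal]
3. n3.acc = false  [E.hot > -8]
4. n4.acc = 30  [terminal]
5. n5.acc = -5  [terminal]
6. n6.tag = false  [terminal]
7. n3.live = 16  [h₀.acc * 2 - 44]
8. n7.depth = -6  [E.hot + 2]
9. n7.key = 17  [d.val * -2 + 5]
10. n7.hot = 17  [17]
11. n8.val = 13  [terminal]
12. n7.fin = "qz"  ["qz"]
13. n1.idx = -9  [d.val * -2 - 21]
14. n9.hot = -3  [E₀.idx * 3 + 24]
15. n10.val = -8  [terminal]
16. n9.idx = 14  [E.hot + d.val + 25]
17. n0.idx = 23  [23]
18. n0.sig = 22  [E₀.idx + E₁.idx + 17]
19. n0.pre = 1  [E₁.idx - 13]
20. n0.off = "nv"  ["nv"]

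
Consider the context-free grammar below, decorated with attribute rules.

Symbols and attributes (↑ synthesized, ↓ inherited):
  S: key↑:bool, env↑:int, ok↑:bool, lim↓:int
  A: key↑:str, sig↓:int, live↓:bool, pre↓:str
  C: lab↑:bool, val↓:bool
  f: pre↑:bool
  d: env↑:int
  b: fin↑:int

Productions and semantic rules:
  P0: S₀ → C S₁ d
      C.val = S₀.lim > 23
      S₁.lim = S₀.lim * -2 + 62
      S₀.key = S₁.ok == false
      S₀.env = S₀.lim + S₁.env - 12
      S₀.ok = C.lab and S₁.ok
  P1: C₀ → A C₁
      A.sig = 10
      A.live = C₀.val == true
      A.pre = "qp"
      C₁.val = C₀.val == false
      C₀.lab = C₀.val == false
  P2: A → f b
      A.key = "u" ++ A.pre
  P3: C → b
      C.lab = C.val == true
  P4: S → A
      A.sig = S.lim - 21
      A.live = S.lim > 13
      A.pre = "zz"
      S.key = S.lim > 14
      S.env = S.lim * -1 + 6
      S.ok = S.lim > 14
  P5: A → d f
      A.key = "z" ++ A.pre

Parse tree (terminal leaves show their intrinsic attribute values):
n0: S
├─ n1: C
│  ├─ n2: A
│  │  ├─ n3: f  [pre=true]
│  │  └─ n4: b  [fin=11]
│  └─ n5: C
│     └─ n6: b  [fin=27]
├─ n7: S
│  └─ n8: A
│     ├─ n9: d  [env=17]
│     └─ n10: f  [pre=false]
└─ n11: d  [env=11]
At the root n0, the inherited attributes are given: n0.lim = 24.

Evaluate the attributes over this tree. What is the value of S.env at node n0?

4

1. n0.lim = 24  [given at root]
2. n1.val = true  [S₀.lim > 23]
3. n2.sig = 10  [10]
4. n2.live = true  [C₀.val == true]
5. n2.pre = "qp"  ["qp"]
6. n3.pre = true  [terminal]
7. n4.fin = 11  [terminal]
8. n2.key = "uqp"  ["u" ++ A.pre]
9. n5.val = false  [C₀.val == false]
10. n6.fin = 27  [terminal]
11. n5.lab = false  [C.val == true]
12. n1.lab = false  [C₀.val == false]
13. n7.lim = 14  [S₀.lim * -2 + 62]
14. n8.sig = -7  [S.lim - 21]
15. n8.live = true  [S.lim > 13]
16. n8.pre = "zz"  ["zz"]
17. n9.env = 17  [terminal]
18. n10.pre = false  [terminal]
19. n8.key = "zzz"  ["z" ++ A.pre]
20. n7.key = false  [S.lim > 14]
21. n7.env = -8  [S.lim * -1 + 6]
22. n7.ok = false  [S.lim > 14]
23. n11.env = 11  [terminal]
24. n0.key = true  [S₁.ok == false]
25. n0.env = 4  [S₀.lim + S₁.env - 12]
26. n0.ok = false  [C.lab and S₁.ok]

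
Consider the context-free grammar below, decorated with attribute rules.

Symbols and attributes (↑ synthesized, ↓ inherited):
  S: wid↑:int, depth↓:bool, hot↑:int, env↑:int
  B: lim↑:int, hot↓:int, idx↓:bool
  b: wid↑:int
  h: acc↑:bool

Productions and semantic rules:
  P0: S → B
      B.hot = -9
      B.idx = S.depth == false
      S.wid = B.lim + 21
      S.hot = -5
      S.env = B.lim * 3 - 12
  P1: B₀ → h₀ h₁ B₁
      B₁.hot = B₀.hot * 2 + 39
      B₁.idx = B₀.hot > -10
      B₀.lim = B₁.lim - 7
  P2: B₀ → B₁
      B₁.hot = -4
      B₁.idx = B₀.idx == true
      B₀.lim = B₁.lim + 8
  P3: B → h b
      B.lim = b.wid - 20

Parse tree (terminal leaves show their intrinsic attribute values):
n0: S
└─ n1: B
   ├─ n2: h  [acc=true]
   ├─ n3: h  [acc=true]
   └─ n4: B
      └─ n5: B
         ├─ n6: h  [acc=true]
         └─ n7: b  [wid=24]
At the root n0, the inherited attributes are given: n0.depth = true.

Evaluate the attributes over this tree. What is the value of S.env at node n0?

1. n0.depth = true  [given at root]
2. n1.hot = -9  [-9]
3. n1.idx = false  [S.depth == false]
4. n2.acc = true  [terminal]
5. n3.acc = true  [terminal]
6. n4.hot = 21  [B₀.hot * 2 + 39]
7. n4.idx = true  [B₀.hot > -10]
8. n5.hot = -4  [-4]
9. n5.idx = true  [B₀.idx == true]
10. n6.acc = true  [terminal]
11. n7.wid = 24  [terminal]
12. n5.lim = 4  [b.wid - 20]
13. n4.lim = 12  [B₁.lim + 8]
14. n1.lim = 5  [B₁.lim - 7]
15. n0.wid = 26  [B.lim + 21]
16. n0.hot = -5  [-5]
17. n0.env = 3  [B.lim * 3 - 12]

3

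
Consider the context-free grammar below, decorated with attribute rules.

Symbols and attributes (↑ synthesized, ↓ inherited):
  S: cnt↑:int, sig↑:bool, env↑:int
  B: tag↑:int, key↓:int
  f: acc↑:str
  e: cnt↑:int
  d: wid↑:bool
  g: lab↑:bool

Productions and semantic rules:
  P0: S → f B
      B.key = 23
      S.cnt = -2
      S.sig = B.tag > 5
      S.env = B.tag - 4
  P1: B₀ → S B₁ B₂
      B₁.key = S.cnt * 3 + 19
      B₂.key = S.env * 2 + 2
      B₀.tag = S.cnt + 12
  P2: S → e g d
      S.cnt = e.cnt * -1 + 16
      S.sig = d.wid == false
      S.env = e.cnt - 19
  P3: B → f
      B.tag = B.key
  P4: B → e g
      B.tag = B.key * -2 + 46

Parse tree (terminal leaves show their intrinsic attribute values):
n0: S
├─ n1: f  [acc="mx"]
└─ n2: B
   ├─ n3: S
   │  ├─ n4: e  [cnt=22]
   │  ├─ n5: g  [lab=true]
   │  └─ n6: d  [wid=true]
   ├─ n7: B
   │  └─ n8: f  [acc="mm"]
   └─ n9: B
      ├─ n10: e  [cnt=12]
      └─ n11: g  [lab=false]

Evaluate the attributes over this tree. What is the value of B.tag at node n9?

1. n1.acc = "mx"  [terminal]
2. n2.key = 23  [23]
3. n4.cnt = 22  [terminal]
4. n5.lab = true  [terminal]
5. n6.wid = true  [terminal]
6. n3.cnt = -6  [e.cnt * -1 + 16]
7. n3.sig = false  [d.wid == false]
8. n3.env = 3  [e.cnt - 19]
9. n7.key = 1  [S.cnt * 3 + 19]
10. n8.acc = "mm"  [terminal]
11. n7.tag = 1  [B.key]
12. n9.key = 8  [S.env * 2 + 2]
13. n10.cnt = 12  [terminal]
14. n11.lab = false  [terminal]
15. n9.tag = 30  [B.key * -2 + 46]
16. n2.tag = 6  [S.cnt + 12]
17. n0.cnt = -2  [-2]
18. n0.sig = true  [B.tag > 5]
19. n0.env = 2  [B.tag - 4]

30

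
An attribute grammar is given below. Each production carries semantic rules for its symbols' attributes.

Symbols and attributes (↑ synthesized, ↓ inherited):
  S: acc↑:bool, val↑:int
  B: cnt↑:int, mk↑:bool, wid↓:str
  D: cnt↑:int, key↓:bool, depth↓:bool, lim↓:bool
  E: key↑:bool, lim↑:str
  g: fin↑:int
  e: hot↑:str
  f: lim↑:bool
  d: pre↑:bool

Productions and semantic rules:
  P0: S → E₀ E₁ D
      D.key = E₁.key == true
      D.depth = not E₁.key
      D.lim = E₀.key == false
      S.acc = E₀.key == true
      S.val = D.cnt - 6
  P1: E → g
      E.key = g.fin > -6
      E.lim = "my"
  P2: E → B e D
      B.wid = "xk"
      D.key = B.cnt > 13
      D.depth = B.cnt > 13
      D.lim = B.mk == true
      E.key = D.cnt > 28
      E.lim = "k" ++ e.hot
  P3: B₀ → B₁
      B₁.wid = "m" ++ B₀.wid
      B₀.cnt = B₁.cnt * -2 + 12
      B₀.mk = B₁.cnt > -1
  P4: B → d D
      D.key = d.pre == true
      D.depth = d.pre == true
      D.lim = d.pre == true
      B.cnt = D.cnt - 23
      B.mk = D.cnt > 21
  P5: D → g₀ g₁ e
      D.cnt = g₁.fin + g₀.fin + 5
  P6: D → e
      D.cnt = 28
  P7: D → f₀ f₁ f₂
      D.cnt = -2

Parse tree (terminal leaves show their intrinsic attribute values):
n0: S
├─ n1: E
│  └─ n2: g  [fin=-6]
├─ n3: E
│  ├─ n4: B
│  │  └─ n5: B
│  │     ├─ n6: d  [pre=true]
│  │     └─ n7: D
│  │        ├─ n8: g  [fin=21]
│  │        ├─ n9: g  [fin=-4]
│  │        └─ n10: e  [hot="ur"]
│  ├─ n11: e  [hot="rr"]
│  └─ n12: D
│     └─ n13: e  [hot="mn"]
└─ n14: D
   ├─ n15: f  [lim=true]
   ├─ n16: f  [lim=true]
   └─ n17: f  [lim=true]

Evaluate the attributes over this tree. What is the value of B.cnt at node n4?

14

1. n2.fin = -6  [terminal]
2. n1.key = false  [g.fin > -6]
3. n1.lim = "my"  ["my"]
4. n4.wid = "xk"  ["xk"]
5. n5.wid = "mxk"  ["m" ++ B₀.wid]
6. n6.pre = true  [terminal]
7. n7.key = true  [d.pre == true]
8. n7.depth = true  [d.pre == true]
9. n7.lim = true  [d.pre == true]
10. n8.fin = 21  [terminal]
11. n9.fin = -4  [terminal]
12. n10.hot = "ur"  [terminal]
13. n7.cnt = 22  [g₁.fin + g₀.fin + 5]
14. n5.cnt = -1  [D.cnt - 23]
15. n5.mk = true  [D.cnt > 21]
16. n4.cnt = 14  [B₁.cnt * -2 + 12]
17. n4.mk = false  [B₁.cnt > -1]
18. n11.hot = "rr"  [terminal]
19. n12.key = true  [B.cnt > 13]
20. n12.depth = true  [B.cnt > 13]
21. n12.lim = false  [B.mk == true]
22. n13.hot = "mn"  [terminal]
23. n12.cnt = 28  [28]
24. n3.key = false  [D.cnt > 28]
25. n3.lim = "krr"  ["k" ++ e.hot]
26. n14.key = false  [E₁.key == true]
27. n14.depth = true  [not E₁.key]
28. n14.lim = true  [E₀.key == false]
29. n15.lim = true  [terminal]
30. n16.lim = true  [terminal]
31. n17.lim = true  [terminal]
32. n14.cnt = -2  [-2]
33. n0.acc = false  [E₀.key == true]
34. n0.val = -8  [D.cnt - 6]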